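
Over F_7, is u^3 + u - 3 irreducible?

Write P(u) = u^3 + u - 3.
Check for roots in F_7: P(0) = 4; P(1) = 6; P(2) = 0 → root; P(3) = 6; P(4) = 2; P(5) = 1; P(6) = 2.
P(2) = 0, so (u − 2) divides P(u); P is reducible.

No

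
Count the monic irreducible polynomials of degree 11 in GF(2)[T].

186

x^(2^11) − x is the product of all monic irreducibles of degree dividing 11; Möbius inversion gives N = (1/11) Σ μ(11/d)·2^d.
Divisors of 11: 1, 11; μ(11/d) for each: -1, 1.
Σ = − 2^1 + 2^11 = 2046.
N = 2046/11 = 186.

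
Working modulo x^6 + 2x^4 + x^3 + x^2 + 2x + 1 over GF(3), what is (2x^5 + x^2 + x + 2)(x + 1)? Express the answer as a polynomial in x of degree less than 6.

Multiply in GF(3)[x]: (2x^5 + x^2 + x + 2)·(x + 1) = 2x^6 + 2x^5 + x^3 + 2x^2 + 2.
Reduce using x^6 ≡ x^4 + 2x^3 + 2x^2 + x + 2 (mod x^6 + 2x^4 + x^3 + x^2 + 2x + 1).
Reduced: 2x^5 + 2x^4 + 2x^3 + 2x.

2x^5 + 2x^4 + 2x^3 + 2x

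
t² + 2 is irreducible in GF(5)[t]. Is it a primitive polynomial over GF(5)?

No

Write f(t) = t² + 2.
|GF(5^2)^×| = 5^2 − 1 = 24. Prime factorization: 24 = 2^3·3.
f is primitive ⇔ t has order 24 in GF(5)[t]/(f), i.e. t^(24/q) ≠ 1 for each prime q | 24.
t^(12) mod f = 4.
t^(8) mod f = 1
Since t^(8) = 1, the order of t divides 8 < 24; not primitive.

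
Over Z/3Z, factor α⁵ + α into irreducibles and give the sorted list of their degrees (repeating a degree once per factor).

Write g(α) = α⁵ + α.
Roots in Z/3Z: g(0) = 0 → root; g(1) = 2; g(2) = 1.
Linear factors from roots: (α).
Complete factorization: g(α) = (α)·(α² + α - 1)·(α² - α - 1).
Factor degrees with multiplicity: 1 + 2 + 2 = 5.

1, 2, 2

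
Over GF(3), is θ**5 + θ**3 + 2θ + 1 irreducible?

Write m(θ) = θ**5 + θ**3 + 2θ + 1.
Check for roots in GF(3): m(0) = 1; m(1) = 2; m(2) = 0 → root.
m(2) = 0, so (θ − 2) divides m(θ); m is reducible.

No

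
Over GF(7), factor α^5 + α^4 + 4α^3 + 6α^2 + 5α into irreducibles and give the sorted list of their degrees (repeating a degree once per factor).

Write h(α) = α^5 + α^4 + 4α^3 + 6α^2 + 5α.
Linear factors from roots: (α), (α + 3).
Complete factorization: h(α) = (α)·(α + 3)·(α^3 + 5α^2 + 3α + 4).
Factor degrees with multiplicity: 1 + 1 + 3 = 5.

1, 1, 3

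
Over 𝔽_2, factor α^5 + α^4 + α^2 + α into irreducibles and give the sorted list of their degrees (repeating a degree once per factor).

1, 1, 1, 2

Write g(α) = α^5 + α^4 + α^2 + α.
Roots in 𝔽_2: g(0) = 0 → root; g(1) = 0 → root.
Linear factors from roots: (α), (α + 1).
Complete factorization: g(α) = (α)·(α + 1)^2·(α^2 + α + 1).
Factor degrees with multiplicity: 1 + 1 + 1 + 2 = 5.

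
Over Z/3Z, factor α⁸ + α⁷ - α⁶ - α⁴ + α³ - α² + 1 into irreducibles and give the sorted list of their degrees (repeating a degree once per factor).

1, 2, 2, 3

Write h(α) = α⁸ + α⁷ - α⁶ - α⁴ + α³ - α² + 1.
Roots in Z/3Z: h(0) = 1; h(1) = 1; h(2) = 0 → root.
Linear factors from roots: (α + 1).
Complete factorization: h(α) = (α + 1)·(α² + α - 1)·(α² - α - 1)·(α³ - α + 1).
Factor degrees with multiplicity: 1 + 2 + 2 + 3 = 8.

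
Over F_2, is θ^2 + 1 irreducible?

No

Write P(θ) = θ^2 + 1.
Check for roots in F_2: P(0) = 1; P(1) = 0 → root.
P(1) = 0, so (θ − 1) divides P(θ); P is reducible.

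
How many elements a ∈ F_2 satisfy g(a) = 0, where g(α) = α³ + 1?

1

Evaluate at each of the 2 elements of F_2:
g(0) = 1; g(1) = 0 → root.
Roots: {1}.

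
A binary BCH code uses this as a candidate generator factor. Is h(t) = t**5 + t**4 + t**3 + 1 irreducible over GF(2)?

Check for roots in GF(2): h(0) = 1; h(1) = 0 → root.
h(1) = 0, so (t − 1) divides h(t); h is reducible.

No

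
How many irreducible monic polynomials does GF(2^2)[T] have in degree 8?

8160

Gauss's count: N_{4}(8) = (1/8) Σ_{d|8} μ(8/d)·4^d.
Divisors of 8: 1, 2, 4, 8; μ(8/d) for each: 0, 0, -1, 1.
Σ = − 4^4 + 4^8 = 65280.
N = 65280/8 = 8160.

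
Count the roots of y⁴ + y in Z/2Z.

2

Write f(y) = y⁴ + y.
Evaluate at each of the 2 elements of Z/2Z:
f(0) = 0 → root; f(1) = 0 → root.
Roots: {0, 1}.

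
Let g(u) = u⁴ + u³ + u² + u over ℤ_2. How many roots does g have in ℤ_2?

Evaluate at each of the 2 elements of ℤ_2:
g(0) = 0 → root; g(1) = 0 → root.
Roots: {0, 1}.

2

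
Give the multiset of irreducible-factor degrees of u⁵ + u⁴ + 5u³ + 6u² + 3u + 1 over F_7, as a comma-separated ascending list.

1, 2, 2

Write g(u) = u⁵ + u⁴ + 5u³ + 6u² + 3u + 1.
Linear factors from roots: (u + 5).
Complete factorization: g(u) = (u + 5)·(u² + 5u + 2)·(u² + 5u + 5).
Factor degrees with multiplicity: 1 + 2 + 2 = 5.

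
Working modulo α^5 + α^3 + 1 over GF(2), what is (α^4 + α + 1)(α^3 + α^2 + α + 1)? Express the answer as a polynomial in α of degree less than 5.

α^4 + α^2 + α + 1

Multiply in GF(2)[α]: (α^4 + α + 1)·(α^3 + α^2 + α + 1) = α^7 + α^6 + α^5 + 1.
Reduce using α^5 ≡ α^3 + 1 (mod α^5 + α^3 + 1).
Reduced: α^4 + α^2 + α + 1.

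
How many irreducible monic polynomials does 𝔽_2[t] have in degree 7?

By the necklace-counting formula, N_2(7) = (1/7) Σ_{d|7} μ(7/d)·2^d.
Divisors of 7: 1, 7; μ(7/d) for each: -1, 1.
Σ = − 2^1 + 2^7 = 126.
N = 126/7 = 18.

18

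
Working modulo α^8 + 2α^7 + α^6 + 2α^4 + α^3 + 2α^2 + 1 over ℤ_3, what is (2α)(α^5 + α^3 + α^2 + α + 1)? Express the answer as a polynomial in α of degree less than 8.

Multiply in ℤ_3[α]: (2α)·(α^5 + α^3 + α^2 + α + 1) = 2α^6 + 2α^4 + 2α^3 + 2α^2 + 2α.
Reduced: 2α^6 + 2α^4 + 2α^3 + 2α^2 + 2α.

2α^6 + 2α^4 + 2α^3 + 2α^2 + 2α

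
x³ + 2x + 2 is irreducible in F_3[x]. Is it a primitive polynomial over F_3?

No

Write f(x) = x³ + 2x + 2.
|GF(3^3)^×| = 3^3 − 1 = 26. Prime factorization: 26 = 2·13.
f is primitive ⇔ x has order 26 in GF(3)[x]/(f), i.e. x^(26/q) ≠ 1 for each prime q | 26.
x^(13) mod f = 1
x^(2) mod f = x².
Since x^(13) = 1, the order of x divides 13 < 26; not primitive.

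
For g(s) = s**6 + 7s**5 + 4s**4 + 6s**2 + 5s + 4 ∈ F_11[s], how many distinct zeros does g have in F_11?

3

Evaluate at each of the 11 elements of F_11:
g(0) = 4; g(1) = 5; g(2) = 5; g(3) = 0 → root; g(4) = 0 → root; g(5) = 7; g(6) = 9; g(7) = 1; g(8) = 0 → root; g(9) = 10; g(10) = 3.
Roots: {3, 4, 8}.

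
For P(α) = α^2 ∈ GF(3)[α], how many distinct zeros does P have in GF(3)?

1

Evaluate at each of the 3 elements of GF(3):
P(0) = 0 → root; P(1) = 1; P(2) = 1.
Roots: {0}.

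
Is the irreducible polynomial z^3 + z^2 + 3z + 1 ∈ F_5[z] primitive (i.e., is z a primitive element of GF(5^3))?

No

Write f(z) = z^3 + z^2 + 3z + 1.
|GF(5^3)^×| = 5^3 − 1 = 124. Prime factorization: 124 = 2^2·31.
f is primitive ⇔ z has order 124 in GF(5)[z]/(f), i.e. z^(124/q) ≠ 1 for each prime q | 124.
z^(62) mod f = 1
z^(4) mod f = 3z^2 + 2z + 1.
Since z^(62) = 1, the order of z divides 62 < 124; not primitive.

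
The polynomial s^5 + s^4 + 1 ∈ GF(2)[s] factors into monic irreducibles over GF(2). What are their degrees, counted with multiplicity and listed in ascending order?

2, 3

Write f(s) = s^5 + s^4 + 1.
Roots in GF(2): f(0) = 1; f(1) = 1.
Complete factorization: f(s) = (s^2 + s + 1)·(s^3 + s + 1).
Factor degrees with multiplicity: 2 + 3 = 5.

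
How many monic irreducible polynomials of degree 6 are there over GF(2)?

By the necklace-counting formula, N_2(6) = (1/6) Σ_{d|6} μ(6/d)·2^d.
Divisors of 6: 1, 2, 3, 6; μ(6/d) for each: 1, -1, -1, 1.
Σ = 2^1 − 2^2 − 2^3 + 2^6 = 54.
N = 54/6 = 9.

9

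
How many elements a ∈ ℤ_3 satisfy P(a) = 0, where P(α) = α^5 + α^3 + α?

3

Evaluate at each of the 3 elements of ℤ_3:
P(0) = 0 → root; P(1) = 0 → root; P(2) = 0 → root.
Roots: {0, 1, 2}.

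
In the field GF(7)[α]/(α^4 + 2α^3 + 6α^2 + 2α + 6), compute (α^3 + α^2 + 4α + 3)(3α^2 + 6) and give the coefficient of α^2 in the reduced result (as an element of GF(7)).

6

Multiply in GF(7)[α]: (α^3 + α^2 + 4α + 3)·(3α^2 + 6) = 3α^5 + 3α^4 + 4α^3 + α^2 + 3α + 4.
Reduce using α^4 ≡ 5α^3 + α^2 + 5α + 1 (mod α^4 + 2α^3 + 6α^2 + 2α + 6).
Reduced: 6α^3 + 6α^2 + 5α + 1.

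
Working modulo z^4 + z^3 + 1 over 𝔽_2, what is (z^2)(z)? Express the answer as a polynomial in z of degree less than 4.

z^3

Multiply in 𝔽_2[z]: (z^2)·(z) = z^3.
Reduced: z^3.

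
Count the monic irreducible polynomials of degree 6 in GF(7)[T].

19544

The number of monic irreducibles of degree 6 over GF(7) is (1/6)·Σ_{d∣6} μ(6/d) 7^d.
Divisors of 6: 1, 2, 3, 6; μ(6/d) for each: 1, -1, -1, 1.
Σ = 7^1 − 7^2 − 7^3 + 7^6 = 117264.
N = 117264/6 = 19544.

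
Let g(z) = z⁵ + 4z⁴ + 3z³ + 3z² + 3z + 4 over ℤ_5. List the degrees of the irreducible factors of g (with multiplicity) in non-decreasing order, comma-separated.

Roots in ℤ_5: g(0) = 4; g(1) = 3; g(2) = 2; g(3) = 3; g(4) = 4.
Complete factorization: g(z) = (z⁵ + 4z⁴ + 3z³ + 3z² + 3z + 4).
Factor degrees with multiplicity: 5 = 5.

5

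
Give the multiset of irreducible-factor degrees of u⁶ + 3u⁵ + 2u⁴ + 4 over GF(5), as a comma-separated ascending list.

Write h(u) = u⁶ + 3u⁵ + 2u⁴ + 4.
Roots in GF(5): h(0) = 4; h(1) = 0 → root; h(2) = 1; h(3) = 4; h(4) = 4.
Linear factors from roots: (u + 4).
Complete factorization: h(u) = (u + 4)·(u² + 2u + 3)·(u³ + 2u² + 4u + 2).
Factor degrees with multiplicity: 1 + 2 + 3 = 6.

1, 2, 3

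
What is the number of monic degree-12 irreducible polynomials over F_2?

The number of monic irreducibles of degree 12 over GF(2) is (1/12)·Σ_{d∣12} μ(12/d) 2^d.
Divisors of 12: 1, 2, 3, 4, 6, 12; μ(12/d) for each: 0, 1, 0, -1, -1, 1.
Σ = 2^2 − 2^4 − 2^6 + 2^12 = 4020.
N = 4020/12 = 335.

335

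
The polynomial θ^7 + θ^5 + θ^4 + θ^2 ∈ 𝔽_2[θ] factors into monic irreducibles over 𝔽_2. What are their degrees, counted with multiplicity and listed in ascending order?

1, 1, 1, 1, 1, 2

Write g(θ) = θ^7 + θ^5 + θ^4 + θ^2.
Roots in 𝔽_2: g(0) = 0 → root; g(1) = 0 → root.
Linear factors from roots: (θ), (θ + 1).
Complete factorization: g(θ) = (θ)^2·(θ + 1)^3·(θ^2 + θ + 1).
Factor degrees with multiplicity: 1 + 1 + 1 + 1 + 1 + 2 = 7.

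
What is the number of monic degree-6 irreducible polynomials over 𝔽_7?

By the necklace-counting formula, N_7(6) = (1/6) Σ_{d|6} μ(6/d)·7^d.
Divisors of 6: 1, 2, 3, 6; μ(6/d) for each: 1, -1, -1, 1.
Σ = 7^1 − 7^2 − 7^3 + 7^6 = 117264.
N = 117264/6 = 19544.

19544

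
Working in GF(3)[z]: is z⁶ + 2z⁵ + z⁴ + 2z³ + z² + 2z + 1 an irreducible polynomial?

Write P(z) = z⁶ + 2z⁵ + z⁴ + 2z³ + z² + 2z + 1.
Check for roots in GF(3): P(0) = 1; P(1) = 1; P(2) = 1.
No roots, so no linear factors.
Monic irreducibles of degree 2 over GF(3): z² + 1, z² + z + 2, z² + 2z + 2.
None of them divide P (all give nonzero remainder).
Degree-3 irreducible divisors: test the 8 monic irreducibles of degree 3 over GF(3).
None of them divide P (all give nonzero remainder).
No irreducible factor of degree ≤ 3 exists, so P is irreducible over GF(3).

Yes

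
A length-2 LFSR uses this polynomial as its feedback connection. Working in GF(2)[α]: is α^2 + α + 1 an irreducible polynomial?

Write P(α) = α^2 + α + 1.
Check for roots in GF(2): P(0) = 1; P(1) = 1.
No roots. A degree-2 polynomial over a field with no linear factor is irreducible.

Yes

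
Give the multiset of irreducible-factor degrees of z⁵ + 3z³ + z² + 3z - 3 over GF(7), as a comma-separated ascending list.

Write h(z) = z⁵ + 3z³ + z² + 3z - 3.
Linear factors from roots: (z - 2).
Complete factorization: h(z) = (z - 2)·(z² - 3)·(z² + 2z + 3).
Factor degrees with multiplicity: 1 + 2 + 2 = 5.

1, 2, 2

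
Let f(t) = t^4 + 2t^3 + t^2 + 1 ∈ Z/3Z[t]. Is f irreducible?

Check for roots in Z/3Z: f(0) = 1; f(1) = 2; f(2) = 1.
No roots, so no linear factors.
Monic irreducibles of degree 2 over GF(3): t^2 + 1, t^2 + t + 2, t^2 + 2t + 2.
None of them divide f (all give nonzero remainder).
No irreducible factor of degree ≤ 2 exists, so f is irreducible over GF(3).

Yes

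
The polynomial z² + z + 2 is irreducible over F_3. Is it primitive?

Write f(z) = z² + z + 2.
|GF(3^2)^×| = 3^2 − 1 = 8. Prime factorization: 8 = 2^3.
f is primitive ⇔ z has order 8 in GF(3)[z]/(f), i.e. z^(8/q) ≠ 1 for each prime q | 8.
z^(4) mod f = 2.
None equal 1, so z has full order 8; f is primitive.

Yes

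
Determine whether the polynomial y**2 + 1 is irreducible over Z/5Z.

Write m(y) = y**2 + 1.
Check for roots in Z/5Z: m(0) = 1; m(1) = 2; m(2) = 0 → root; m(3) = 0 → root; m(4) = 2.
m(2) = 0, so (y − 2) divides m(y); m is reducible.

No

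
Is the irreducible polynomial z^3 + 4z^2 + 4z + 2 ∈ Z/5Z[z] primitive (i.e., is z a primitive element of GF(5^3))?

Yes

Write f(z) = z^3 + 4z^2 + 4z + 2.
|GF(5^3)^×| = 5^3 − 1 = 124. Prime factorization: 124 = 2^2·31.
f is primitive ⇔ z has order 124 in GF(5)[z]/(f), i.e. z^(124/q) ≠ 1 for each prime q | 124.
z^(62) mod f = 4.
z^(4) mod f = 2z^2 + 4z + 3.
None equal 1, so z has full order 124; f is primitive.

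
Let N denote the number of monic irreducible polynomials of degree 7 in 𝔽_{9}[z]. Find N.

By the necklace-counting formula, N_9(7) = (1/7) Σ_{d|7} μ(7/d)·9^d.
Divisors of 7: 1, 7; μ(7/d) for each: -1, 1.
Σ = − 9^1 + 9^7 = 4782960.
N = 4782960/7 = 683280.

683280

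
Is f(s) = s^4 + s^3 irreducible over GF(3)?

No

Check for roots in GF(3): f(0) = 0 → root; f(1) = 2; f(2) = 0 → root.
f(0) = 0, so (s) divides f(s); f is reducible.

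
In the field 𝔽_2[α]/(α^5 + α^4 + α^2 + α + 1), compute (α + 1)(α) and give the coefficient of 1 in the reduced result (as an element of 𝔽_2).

Multiply in 𝔽_2[α]: (α + 1)·(α) = α^2 + α.
Reduced: α^2 + α.

0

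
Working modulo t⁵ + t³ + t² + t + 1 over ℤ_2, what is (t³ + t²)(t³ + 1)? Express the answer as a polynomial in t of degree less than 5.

Multiply in ℤ_2[t]: (t³ + t²)·(t³ + 1) = t⁶ + t⁵ + t³ + t².
Reduce using t⁵ ≡ t³ + t² + t + 1 (mod t⁵ + t³ + t² + t + 1).
Reduced: t⁴ + t³ + t² + 1.

t^4 + t^3 + t^2 + 1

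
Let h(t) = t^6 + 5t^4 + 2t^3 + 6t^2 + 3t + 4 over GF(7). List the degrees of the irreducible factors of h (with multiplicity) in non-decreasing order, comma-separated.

Linear factors from roots: (t + 6).
Complete factorization: h(t) = (t + 6)·(t^2 + t + 4)·(t^3 + 2t + 6).
Factor degrees with multiplicity: 1 + 2 + 3 = 6.

1, 2, 3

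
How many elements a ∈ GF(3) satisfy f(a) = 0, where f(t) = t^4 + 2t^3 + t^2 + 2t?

Evaluate at each of the 3 elements of GF(3):
f(0) = 0 → root; f(1) = 0 → root; f(2) = 1.
Roots: {0, 1}.

2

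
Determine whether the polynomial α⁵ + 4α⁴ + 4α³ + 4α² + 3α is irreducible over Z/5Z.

Write h(α) = α⁵ + 4α⁴ + 4α³ + 4α² + 3α.
Check for roots in Z/5Z: h(0) = 0 → root; h(1) = 1; h(2) = 0 → root; h(3) = 0 → root; h(4) = 0 → root.
h(0) = 0, so (α) divides h(α); h is reducible.

No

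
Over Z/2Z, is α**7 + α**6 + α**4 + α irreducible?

No

Write g(α) = α**7 + α**6 + α**4 + α.
Check for roots in Z/2Z: g(0) = 0 → root; g(1) = 0 → root.
g(0) = 0, so (α) divides g(α); g is reducible.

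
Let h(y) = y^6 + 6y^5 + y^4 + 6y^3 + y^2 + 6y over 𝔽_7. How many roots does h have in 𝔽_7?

Evaluate at each of the 7 elements of 𝔽_7:
h(0) = 0 → root; h(1) = 0 → root; h(2) = 0 → root; h(3) = 0 → root; h(4) = 0 → root; h(5) = 0 → root; h(6) = 6.
Roots: {0, 1, 2, 3, 4, 5}.

6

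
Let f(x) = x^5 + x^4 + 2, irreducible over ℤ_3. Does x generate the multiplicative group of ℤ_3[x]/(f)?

No

|GF(3^5)^×| = 3^5 − 1 = 242. Prime factorization: 242 = 2·11^2.
f is primitive ⇔ x has order 242 in GF(3)[x]/(f), i.e. x^(242/q) ≠ 1 for each prime q | 242.
x^(121) mod f = 1
x^(22) mod f = 2x^2 + x + 1.
Since x^(121) = 1, the order of x divides 121 < 242; not primitive.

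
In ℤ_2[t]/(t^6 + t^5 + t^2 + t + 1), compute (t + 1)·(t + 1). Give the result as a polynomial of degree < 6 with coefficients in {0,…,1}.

t^2 + 1

Multiply in ℤ_2[t]: (t + 1)·(t + 1) = t^2 + 1.
Reduced: t^2 + 1.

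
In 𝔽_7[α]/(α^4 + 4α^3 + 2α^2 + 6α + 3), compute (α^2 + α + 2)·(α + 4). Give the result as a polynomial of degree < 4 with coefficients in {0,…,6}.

α^3 + 5α^2 + 6α + 1

Multiply in 𝔽_7[α]: (α^2 + α + 2)·(α + 4) = α^3 + 5α^2 + 6α + 1.
Reduced: α^3 + 5α^2 + 6α + 1.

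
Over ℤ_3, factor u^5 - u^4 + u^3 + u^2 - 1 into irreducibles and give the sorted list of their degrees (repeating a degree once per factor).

Write h(u) = u^5 - u^4 + u^3 + u^2 - 1.
Roots in ℤ_3: h(0) = 2; h(1) = 1; h(2) = 0 → root.
Linear factors from roots: (u + 1).
Complete factorization: h(u) = (u + 1)·(u^2 + 1)·(u^2 + u - 1).
Factor degrees with multiplicity: 1 + 2 + 2 = 5.

1, 2, 2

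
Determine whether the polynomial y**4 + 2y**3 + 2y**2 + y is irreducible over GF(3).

No

Write f(y) = y**4 + 2y**3 + 2y**2 + y.
Check for roots in GF(3): f(0) = 0 → root; f(1) = 0 → root; f(2) = 0 → root.
f(0) = 0, so (y) divides f(y); f is reducible.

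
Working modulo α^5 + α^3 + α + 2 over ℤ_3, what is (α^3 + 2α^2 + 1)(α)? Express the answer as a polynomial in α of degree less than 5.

Multiply in ℤ_3[α]: (α^3 + 2α^2 + 1)·(α) = α^4 + 2α^3 + α.
Reduced: α^4 + 2α^3 + α.

α^4 + 2α^3 + α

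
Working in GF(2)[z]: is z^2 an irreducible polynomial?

Write h(z) = z^2.
Check for roots in GF(2): h(0) = 0 → root; h(1) = 1.
h(0) = 0, so (z) divides h(z); h is reducible.

No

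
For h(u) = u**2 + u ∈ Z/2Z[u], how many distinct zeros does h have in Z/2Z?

2

Evaluate at each of the 2 elements of Z/2Z:
h(0) = 0 → root; h(1) = 0 → root.
Roots: {0, 1}.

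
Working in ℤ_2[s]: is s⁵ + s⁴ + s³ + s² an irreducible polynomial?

No

Write h(s) = s⁵ + s⁴ + s³ + s².
Check for roots in ℤ_2: h(0) = 0 → root; h(1) = 0 → root.
h(0) = 0, so (s) divides h(s); h is reducible.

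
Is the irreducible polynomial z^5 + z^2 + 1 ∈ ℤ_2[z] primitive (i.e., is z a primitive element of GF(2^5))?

Yes

Write f(z) = z^5 + z^2 + 1.
|GF(2^5)^×| = 2^5 − 1 = 31. Prime factorization: 31 = 31.
f is primitive ⇔ z has order 31 in GF(2)[z]/(f), i.e. z^(31/q) ≠ 1 for each prime q | 31.
z^(1) mod f = z.
None equal 1, so z has full order 31; f is primitive.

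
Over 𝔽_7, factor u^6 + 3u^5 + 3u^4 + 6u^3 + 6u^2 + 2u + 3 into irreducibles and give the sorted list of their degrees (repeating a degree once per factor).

1, 2, 3

Write f(u) = u^6 + 3u^5 + 3u^4 + 6u^3 + 6u^2 + 2u + 3.
Linear factors from roots: (u + 5).
Complete factorization: f(u) = (u + 5)·(u^2 + 5u + 5)·(u^3 + u + 6).
Factor degrees with multiplicity: 1 + 2 + 3 = 6.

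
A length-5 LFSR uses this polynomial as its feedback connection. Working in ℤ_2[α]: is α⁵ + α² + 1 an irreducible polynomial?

Write P(α) = α⁵ + α² + 1.
Check for roots in ℤ_2: P(0) = 1; P(1) = 1.
No roots, so no linear factors.
Monic irreducibles of degree 2 over GF(2): α² + α + 1.
None of them divide P (all give nonzero remainder).
No irreducible factor of degree ≤ 2 exists, so P is irreducible over GF(2).

Yes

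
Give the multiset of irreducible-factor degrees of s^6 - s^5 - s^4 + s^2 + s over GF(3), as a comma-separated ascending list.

1, 2, 3

Write f(s) = s^6 - s^5 - s^4 + s^2 + s.
Roots in GF(3): f(0) = 0 → root; f(1) = 1; f(2) = 1.
Linear factors from roots: (s).
Complete factorization: f(s) = (s)·(s^2 + 1)·(s^3 - s^2 + s + 1).
Factor degrees with multiplicity: 1 + 2 + 3 = 6.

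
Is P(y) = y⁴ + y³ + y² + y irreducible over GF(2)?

No

Check for roots in GF(2): P(0) = 0 → root; P(1) = 0 → root.
P(0) = 0, so (y) divides P(y); P is reducible.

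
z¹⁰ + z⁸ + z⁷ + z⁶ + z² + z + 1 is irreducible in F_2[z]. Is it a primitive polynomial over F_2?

Write f(z) = z¹⁰ + z⁸ + z⁷ + z⁶ + z² + z + 1.
|GF(2^10)^×| = 2^10 − 1 = 1023. Prime factorization: 1023 = 3·11·31.
f is primitive ⇔ z has order 1023 in GF(2)[z]/(f), i.e. z^(1023/q) ≠ 1 for each prime q | 1023.
z^(341) mod f = z⁸ + z⁶ + z² + z + 1.
z^(93) mod f = z⁷ + z⁶ + z⁵ + z³ + z.
z^(33) mod f = z⁹ + z⁸ + z⁶ + 1.
None equal 1, so z has full order 1023; f is primitive.

Yes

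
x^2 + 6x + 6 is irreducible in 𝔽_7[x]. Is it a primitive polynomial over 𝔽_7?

No

Write f(x) = x^2 + 6x + 6.
|GF(7^2)^×| = 7^2 − 1 = 48. Prime factorization: 48 = 2^4·3.
f is primitive ⇔ x has order 48 in GF(7)[x]/(f), i.e. x^(48/q) ≠ 1 for each prime q | 48.
x^(24) mod f = 6.
x^(16) mod f = 1
Since x^(16) = 1, the order of x divides 16 < 48; not primitive.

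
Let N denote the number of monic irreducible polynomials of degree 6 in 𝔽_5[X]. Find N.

x^(5^6) − x is the product of all monic irreducibles of degree dividing 6; Möbius inversion gives N = (1/6) Σ μ(6/d)·5^d.
Divisors of 6: 1, 2, 3, 6; μ(6/d) for each: 1, -1, -1, 1.
Σ = 5^1 − 5^2 − 5^3 + 5^6 = 15480.
N = 15480/6 = 2580.

2580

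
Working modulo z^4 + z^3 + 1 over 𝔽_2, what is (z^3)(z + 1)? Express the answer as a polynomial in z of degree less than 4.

1

Multiply in 𝔽_2[z]: (z^3)·(z + 1) = z^4 + z^3.
Reduce using z^4 ≡ z^3 + 1 (mod z^4 + z^3 + 1).
Reduced: 1.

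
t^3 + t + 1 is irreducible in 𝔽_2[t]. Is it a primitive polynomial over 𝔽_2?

Write f(t) = t^3 + t + 1.
|GF(2^3)^×| = 2^3 − 1 = 7. Prime factorization: 7 = 7.
f is primitive ⇔ t has order 7 in GF(2)[t]/(f), i.e. t^(7/q) ≠ 1 for each prime q | 7.
t^(1) mod f = t.
None equal 1, so t has full order 7; f is primitive.

Yes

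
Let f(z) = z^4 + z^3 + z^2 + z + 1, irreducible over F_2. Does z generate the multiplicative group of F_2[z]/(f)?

|GF(2^4)^×| = 2^4 − 1 = 15. Prime factorization: 15 = 3·5.
f is primitive ⇔ z has order 15 in GF(2)[z]/(f), i.e. z^(15/q) ≠ 1 for each prime q | 15.
z^(5) mod f = 1
z^(3) mod f = z^3.
Since z^(5) = 1, the order of z divides 5 < 15; not primitive.

No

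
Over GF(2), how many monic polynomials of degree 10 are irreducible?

x^(2^10) − x is the product of all monic irreducibles of degree dividing 10; Möbius inversion gives N = (1/10) Σ μ(10/d)·2^d.
Divisors of 10: 1, 2, 5, 10; μ(10/d) for each: 1, -1, -1, 1.
Σ = 2^1 − 2^2 − 2^5 + 2^10 = 990.
N = 990/10 = 99.

99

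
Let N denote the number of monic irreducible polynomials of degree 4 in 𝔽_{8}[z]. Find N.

Gauss's count: N_{8}(4) = (1/4) Σ_{d|4} μ(4/d)·8^d.
Divisors of 4: 1, 2, 4; μ(4/d) for each: 0, -1, 1.
Σ = − 8^2 + 8^4 = 4032.
N = 4032/4 = 1008.

1008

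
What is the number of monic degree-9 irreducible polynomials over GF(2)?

x^(2^9) − x is the product of all monic irreducibles of degree dividing 9; Möbius inversion gives N = (1/9) Σ μ(9/d)·2^d.
Divisors of 9: 1, 3, 9; μ(9/d) for each: 0, -1, 1.
Σ = − 2^3 + 2^9 = 504.
N = 504/9 = 56.

56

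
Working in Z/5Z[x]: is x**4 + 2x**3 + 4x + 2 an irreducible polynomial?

Write g(x) = x**4 + 2x**3 + 4x + 2.
Check for roots in Z/5Z: g(0) = 2; g(1) = 4; g(2) = 2; g(3) = 4; g(4) = 2.
No roots, so no linear factors.
Degree-2 irreducible divisors: test the 10 monic irreducibles of degree 2 over GF(5).
None of them divide g (all give nonzero remainder).
No irreducible factor of degree ≤ 2 exists, so g is irreducible over GF(5).

Yes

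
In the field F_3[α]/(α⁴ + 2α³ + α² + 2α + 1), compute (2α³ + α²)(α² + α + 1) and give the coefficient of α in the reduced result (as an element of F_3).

0

Multiply in F_3[α]: (2α³ + α²)·(α² + α + 1) = 2α⁵ + α².
Reduce using α⁴ ≡ α³ + 2α² + α + 2 (mod α⁴ + 2α³ + α² + 2α + 1).
Reduced: α² + 1.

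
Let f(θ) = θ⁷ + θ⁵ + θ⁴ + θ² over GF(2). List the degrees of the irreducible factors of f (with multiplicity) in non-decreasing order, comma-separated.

Roots in GF(2): f(0) = 0 → root; f(1) = 0 → root.
Linear factors from roots: (θ), (θ + 1).
Complete factorization: f(θ) = (θ)^2·(θ + 1)^3·(θ² + θ + 1).
Factor degrees with multiplicity: 1 + 1 + 1 + 1 + 1 + 2 = 7.

1, 1, 1, 1, 1, 2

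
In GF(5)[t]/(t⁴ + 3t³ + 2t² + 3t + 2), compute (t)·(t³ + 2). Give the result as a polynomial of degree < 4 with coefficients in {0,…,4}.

2t^3 + 3t^2 + 4t + 3

Multiply in GF(5)[t]: (t)·(t³ + 2) = t⁴ + 2t.
Reduce using t⁴ ≡ 2t³ + 3t² + 2t + 3 (mod t⁴ + 3t³ + 2t² + 3t + 2).
Reduced: 2t³ + 3t² + 4t + 3.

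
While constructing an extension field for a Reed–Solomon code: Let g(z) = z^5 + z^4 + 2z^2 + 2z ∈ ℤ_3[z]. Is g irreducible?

No

Check for roots in ℤ_3: g(0) = 0 → root; g(1) = 0 → root; g(2) = 0 → root.
g(0) = 0, so (z) divides g(z); g is reducible.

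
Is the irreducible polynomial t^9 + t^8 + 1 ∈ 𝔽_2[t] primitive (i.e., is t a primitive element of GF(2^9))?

Write f(t) = t^9 + t^8 + 1.
|GF(2^9)^×| = 2^9 − 1 = 511. Prime factorization: 511 = 7·73.
f is primitive ⇔ t has order 511 in GF(2)[t]/(f), i.e. t^(511/q) ≠ 1 for each prime q | 511.
t^(73) mod f = 1
t^(7) mod f = t^7.
Since t^(73) = 1, the order of t divides 73 < 511; not primitive.

No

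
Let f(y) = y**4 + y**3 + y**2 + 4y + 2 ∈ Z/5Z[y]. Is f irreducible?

Check for roots in Z/5Z: f(0) = 2; f(1) = 4; f(2) = 3; f(3) = 1; f(4) = 4.
No roots, so no linear factors.
Degree-2 irreducible divisors: test the 10 monic irreducibles of degree 2 over GF(5).
None of them divide f (all give nonzero remainder).
No irreducible factor of degree ≤ 2 exists, so f is irreducible over GF(5).

Yes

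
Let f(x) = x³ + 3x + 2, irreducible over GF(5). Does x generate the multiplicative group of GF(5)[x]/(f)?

|GF(5^3)^×| = 5^3 − 1 = 124. Prime factorization: 124 = 2^2·31.
f is primitive ⇔ x has order 124 in GF(5)[x]/(f), i.e. x^(124/q) ≠ 1 for each prime q | 124.
x^(62) mod f = 4.
x^(4) mod f = 2x² + 3x.
None equal 1, so x has full order 124; f is primitive.

Yes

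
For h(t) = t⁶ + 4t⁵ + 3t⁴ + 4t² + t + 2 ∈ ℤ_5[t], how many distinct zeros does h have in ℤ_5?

4

Evaluate at each of the 5 elements of ℤ_5:
h(0) = 2; h(1) = 0 → root; h(2) = 0 → root; h(3) = 0 → root; h(4) = 0 → root.
Roots: {1, 2, 3, 4}.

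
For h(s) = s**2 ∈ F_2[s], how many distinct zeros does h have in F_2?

Evaluate at each of the 2 elements of F_2:
h(0) = 0 → root; h(1) = 1.
Roots: {0}.

1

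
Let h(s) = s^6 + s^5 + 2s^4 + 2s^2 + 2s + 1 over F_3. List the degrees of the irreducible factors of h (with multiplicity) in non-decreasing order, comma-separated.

1, 1, 2, 2

Roots in F_3: h(0) = 1; h(1) = 0 → root; h(2) = 0 → root.
Linear factors from roots: (s + 2), (s + 1).
Complete factorization: h(s) = (s + 1)·(s + 2)·(s^2 + 1)·(s^2 + s + 2).
Factor degrees with multiplicity: 1 + 1 + 2 + 2 = 6.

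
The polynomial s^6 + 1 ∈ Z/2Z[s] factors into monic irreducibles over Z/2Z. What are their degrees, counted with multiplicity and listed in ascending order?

Write g(s) = s^6 + 1.
Roots in Z/2Z: g(0) = 1; g(1) = 0 → root.
Linear factors from roots: (s + 1).
Complete factorization: g(s) = (s + 1)^2·(s^2 + s + 1)^2.
Factor degrees with multiplicity: 1 + 1 + 2 + 2 = 6.

1, 1, 2, 2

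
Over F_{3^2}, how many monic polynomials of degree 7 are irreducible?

Gauss's count: N_{9}(7) = (1/7) Σ_{d|7} μ(7/d)·9^d.
Divisors of 7: 1, 7; μ(7/d) for each: -1, 1.
Σ = − 9^1 + 9^7 = 4782960.
N = 4782960/7 = 683280.

683280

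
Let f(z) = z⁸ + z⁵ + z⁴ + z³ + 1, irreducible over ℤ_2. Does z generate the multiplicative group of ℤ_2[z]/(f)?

No

|GF(2^8)^×| = 2^8 − 1 = 255. Prime factorization: 255 = 3·5·17.
f is primitive ⇔ z has order 255 in GF(2)[z]/(f), i.e. z^(255/q) ≠ 1 for each prime q | 255.
z^(85) mod f = 1
z^(51) mod f = 1
z^(15) mod f = z⁶ + z³ + z² + z.
Since z^(85) = 1, the order of z divides 85 < 255; not primitive.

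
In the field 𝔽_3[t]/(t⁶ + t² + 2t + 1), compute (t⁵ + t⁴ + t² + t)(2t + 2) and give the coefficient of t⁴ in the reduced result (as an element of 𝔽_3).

Multiply in 𝔽_3[t]: (t⁵ + t⁴ + t² + t)·(2t + 2) = 2t⁶ + t⁵ + 2t⁴ + 2t³ + t² + 2t.
Reduce using t⁶ ≡ 2t² + t + 2 (mod t⁶ + t² + 2t + 1).
Reduced: t⁵ + 2t⁴ + 2t³ + 2t² + t + 1.

2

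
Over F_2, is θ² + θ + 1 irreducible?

Write m(θ) = θ² + θ + 1.
Check for roots in F_2: m(0) = 1; m(1) = 1.
No roots. A degree-2 polynomial over a field with no linear factor is irreducible.

Yes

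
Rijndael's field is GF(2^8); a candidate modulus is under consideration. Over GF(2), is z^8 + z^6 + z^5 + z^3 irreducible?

No

Write g(z) = z^8 + z^6 + z^5 + z^3.
Check for roots in GF(2): g(0) = 0 → root; g(1) = 0 → root.
g(0) = 0, so (z) divides g(z); g is reducible.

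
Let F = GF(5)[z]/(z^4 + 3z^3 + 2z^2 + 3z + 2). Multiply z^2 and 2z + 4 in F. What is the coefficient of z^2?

Multiply in GF(5)[z]: (z^2)·(2z + 4) = 2z^3 + 4z^2.
Reduced: 2z^3 + 4z^2.

4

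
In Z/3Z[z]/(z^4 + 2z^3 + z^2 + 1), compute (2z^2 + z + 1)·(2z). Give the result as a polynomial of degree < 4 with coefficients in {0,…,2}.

Multiply in Z/3Z[z]: (2z^2 + z + 1)·(2z) = z^3 + 2z^2 + 2z.
Reduced: z^3 + 2z^2 + 2z.

z^3 + 2z^2 + 2z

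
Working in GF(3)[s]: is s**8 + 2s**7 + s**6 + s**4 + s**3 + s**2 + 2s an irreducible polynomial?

No

Write f(s) = s**8 + 2s**7 + s**6 + s**4 + s**3 + s**2 + 2s.
Check for roots in GF(3): f(0) = 0 → root; f(1) = 0 → root; f(2) = 2.
f(0) = 0, so (s) divides f(s); f is reducible.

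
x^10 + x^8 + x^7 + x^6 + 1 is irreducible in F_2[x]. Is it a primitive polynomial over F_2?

Write f(x) = x^10 + x^8 + x^7 + x^6 + 1.
|GF(2^10)^×| = 2^10 − 1 = 1023. Prime factorization: 1023 = 3·11·31.
f is primitive ⇔ x has order 1023 in GF(2)[x]/(f), i.e. x^(1023/q) ≠ 1 for each prime q | 1023.
x^(341) mod f = 1
x^(93) mod f = x^5 + x^4 + 1.
x^(33) mod f = x^9 + x^7 + x^6 + x^3 + x^2 + x.
Since x^(341) = 1, the order of x divides 341 < 1023; not primitive.

No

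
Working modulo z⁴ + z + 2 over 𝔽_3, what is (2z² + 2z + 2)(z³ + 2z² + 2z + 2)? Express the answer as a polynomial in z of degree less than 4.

Multiply in 𝔽_3[z]: (2z² + 2z + 2)·(z³ + 2z² + 2z + 2) = 2z⁵ + z³ + 2z + 1.
Reduce using z⁴ ≡ 2z + 1 (mod z⁴ + z + 2).
Reduced: z³ + z² + z + 1.

z^3 + z^2 + z + 1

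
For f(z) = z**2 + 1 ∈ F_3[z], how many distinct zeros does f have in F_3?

Evaluate at each of the 3 elements of F_3:
f(0) = 1; f(1) = 2; f(2) = 2.
No element is a root.

0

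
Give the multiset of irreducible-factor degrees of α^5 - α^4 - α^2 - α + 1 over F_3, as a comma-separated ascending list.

5

Write g(α) = α^5 - α^4 - α^2 - α + 1.
Roots in F_3: g(0) = 1; g(1) = 2; g(2) = 2.
Complete factorization: g(α) = (α^5 - α^4 - α^2 - α + 1).
Factor degrees with multiplicity: 5 = 5.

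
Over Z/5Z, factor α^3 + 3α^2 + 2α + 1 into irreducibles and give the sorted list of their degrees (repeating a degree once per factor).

Write f(α) = α^3 + 3α^2 + 2α + 1.
Roots in Z/5Z: f(0) = 1; f(1) = 2; f(2) = 0 → root; f(3) = 1; f(4) = 1.
Linear factors from roots: (α + 3).
Complete factorization: f(α) = (α + 3)·(α^2 + 2).
Factor degrees with multiplicity: 1 + 2 = 3.

1, 2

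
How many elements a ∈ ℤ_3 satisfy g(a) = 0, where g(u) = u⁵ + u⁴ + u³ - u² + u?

3

Evaluate at each of the 3 elements of ℤ_3:
g(0) = 0 → root; g(1) = 0 → root; g(2) = 0 → root.
Roots: {0, 1, 2}.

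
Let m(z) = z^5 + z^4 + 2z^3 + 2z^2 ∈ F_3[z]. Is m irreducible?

Check for roots in F_3: m(0) = 0 → root; m(1) = 0 → root; m(2) = 0 → root.
m(0) = 0, so (z) divides m(z); m is reducible.

No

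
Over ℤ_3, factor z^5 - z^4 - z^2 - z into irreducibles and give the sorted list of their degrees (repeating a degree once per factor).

Write h(z) = z^5 - z^4 - z^2 - z.
Roots in ℤ_3: h(0) = 0 → root; h(1) = 1; h(2) = 1.
Linear factors from roots: (z).
Complete factorization: h(z) = (z)·(z^2 + 1)·(z^2 - z - 1).
Factor degrees with multiplicity: 1 + 2 + 2 = 5.

1, 2, 2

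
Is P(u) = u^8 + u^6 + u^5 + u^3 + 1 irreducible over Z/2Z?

Check for roots in Z/2Z: P(0) = 1; P(1) = 1.
No roots, so no linear factors.
Monic irreducibles of degree 2 over GF(2): u^2 + u + 1.
None of them divide P (all give nonzero remainder).
Monic irreducibles of degree 3 over GF(2): u^3 + u + 1, u^3 + u^2 + 1.
None of them divide P (all give nonzero remainder).
Monic irreducibles of degree 4 over GF(2): u^4 + u + 1, u^4 + u^3 + 1, u^4 + u^3 + u^2 + u + 1.
None of them divide P (all give nonzero remainder).
No irreducible factor of degree ≤ 4 exists, so P is irreducible over GF(2).

Yes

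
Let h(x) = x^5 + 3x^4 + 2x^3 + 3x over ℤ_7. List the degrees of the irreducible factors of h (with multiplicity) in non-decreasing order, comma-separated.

1, 1, 3

Linear factors from roots: (x), (x + 3).
Complete factorization: h(x) = (x)·(x + 3)·(x^3 + 2x + 1).
Factor degrees with multiplicity: 1 + 1 + 3 = 5.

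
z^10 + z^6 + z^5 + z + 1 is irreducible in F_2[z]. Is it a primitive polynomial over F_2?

No

Write f(z) = z^10 + z^6 + z^5 + z + 1.
|GF(2^10)^×| = 2^10 − 1 = 1023. Prime factorization: 1023 = 3·11·31.
f is primitive ⇔ z has order 1023 in GF(2)[z]/(f), i.e. z^(1023/q) ≠ 1 for each prime q | 1023.
z^(341) mod f = 1
z^(93) mod f = z^6 + z^5 + z^3 + z.
z^(33) mod f = z^9 + z^8 + z^6 + z^4 + z^3 + 1.
Since z^(341) = 1, the order of z divides 341 < 1023; not primitive.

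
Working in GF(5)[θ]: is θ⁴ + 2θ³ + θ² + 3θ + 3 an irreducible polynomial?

No

Write g(θ) = θ⁴ + 2θ³ + θ² + 3θ + 3.
Check for roots in GF(5): g(0) = 3; g(1) = 0 → root; g(2) = 0 → root; g(3) = 1; g(4) = 0 → root.
g(1) = 0, so (θ − 1) divides g(θ); g is reducible.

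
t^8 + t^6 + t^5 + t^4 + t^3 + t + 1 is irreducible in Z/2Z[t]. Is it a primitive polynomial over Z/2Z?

No

Write f(t) = t^8 + t^6 + t^5 + t^4 + t^3 + t + 1.
|GF(2^8)^×| = 2^8 − 1 = 255. Prime factorization: 255 = 3·5·17.
f is primitive ⇔ t has order 255 in GF(2)[t]/(f), i.e. t^(255/q) ≠ 1 for each prime q | 255.
t^(85) mod f = 1
t^(51) mod f = t^6 + t^5 + t^4 + t^3.
t^(15) mod f = t^7 + t^5 + t^4 + t^3 + t^2.
Since t^(85) = 1, the order of t divides 85 < 255; not primitive.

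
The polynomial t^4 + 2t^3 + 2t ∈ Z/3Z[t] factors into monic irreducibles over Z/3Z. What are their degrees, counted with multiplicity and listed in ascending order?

Write g(t) = t^4 + 2t^3 + 2t.
Roots in Z/3Z: g(0) = 0 → root; g(1) = 2; g(2) = 0 → root.
Linear factors from roots: (t), (t + 1).
Complete factorization: g(t) = (t)·(t + 1)·(t^2 + t + 2).
Factor degrees with multiplicity: 1 + 1 + 2 = 4.

1, 1, 2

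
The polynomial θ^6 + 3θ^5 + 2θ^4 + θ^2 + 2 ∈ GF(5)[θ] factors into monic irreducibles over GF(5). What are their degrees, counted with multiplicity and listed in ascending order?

Write f(θ) = θ^6 + 3θ^5 + 2θ^4 + θ^2 + 2.
Roots in GF(5): f(0) = 2; f(1) = 4; f(2) = 3; f(3) = 1; f(4) = 3.
Complete factorization: f(θ) = (θ^6 + 3θ^5 + 2θ^4 + θ^2 + 2).
Factor degrees with multiplicity: 6 = 6.

6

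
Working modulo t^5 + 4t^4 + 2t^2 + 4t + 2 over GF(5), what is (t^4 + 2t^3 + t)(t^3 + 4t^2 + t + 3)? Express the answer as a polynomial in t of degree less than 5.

2t^3 + 4t^2 + 3

Multiply in GF(5)[t]: (t^4 + 2t^3 + t)·(t^3 + 4t^2 + t + 3) = t^7 + t^6 + 4t^5 + t^4 + t^2 + 3t.
Reduce using t^5 ≡ t^4 + 3t^2 + t + 3 (mod t^5 + 4t^4 + 2t^2 + 4t + 2).
Reduced: 2t^3 + 4t^2 + 3.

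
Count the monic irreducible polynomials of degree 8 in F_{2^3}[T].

By the necklace-counting formula, N_8(8) = (1/8) Σ_{d|8} μ(8/d)·8^d.
Divisors of 8: 1, 2, 4, 8; μ(8/d) for each: 0, 0, -1, 1.
Σ = − 8^4 + 8^8 = 16773120.
N = 16773120/8 = 2096640.

2096640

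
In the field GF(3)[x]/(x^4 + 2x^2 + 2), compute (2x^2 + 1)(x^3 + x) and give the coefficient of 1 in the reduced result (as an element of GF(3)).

0

Multiply in GF(3)[x]: (2x^2 + 1)·(x^3 + x) = 2x^5 + x.
Reduce using x^4 ≡ x^2 + 1 (mod x^4 + 2x^2 + 2).
Reduced: 2x^3.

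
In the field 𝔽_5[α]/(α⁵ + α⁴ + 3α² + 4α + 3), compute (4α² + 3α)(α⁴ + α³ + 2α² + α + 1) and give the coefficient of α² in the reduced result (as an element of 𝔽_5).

2

Multiply in 𝔽_5[α]: (4α² + 3α)·(α⁴ + α³ + 2α² + α + 1) = 4α⁶ + 2α⁵ + α⁴ + 2α² + 3α.
Reduce using α⁵ ≡ 4α⁴ + 2α² + α + 2 (mod α⁵ + α⁴ + 3α² + 4α + 3).
Reduced: 3α⁴ + 3α³ + 2α² + 4α + 1.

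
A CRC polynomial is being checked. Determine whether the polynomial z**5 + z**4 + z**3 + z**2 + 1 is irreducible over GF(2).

Write m(z) = z**5 + z**4 + z**3 + z**2 + 1.
Check for roots in GF(2): m(0) = 1; m(1) = 1.
No roots, so no linear factors.
Monic irreducibles of degree 2 over GF(2): z**2 + z + 1.
None of them divide m (all give nonzero remainder).
No irreducible factor of degree ≤ 2 exists, so m is irreducible over GF(2).

Yes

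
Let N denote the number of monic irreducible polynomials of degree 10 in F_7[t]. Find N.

28245840

The number of monic irreducibles of degree 10 over GF(7) is (1/10)·Σ_{d∣10} μ(10/d) 7^d.
Divisors of 10: 1, 2, 5, 10; μ(10/d) for each: 1, -1, -1, 1.
Σ = 7^1 − 7^2 − 7^5 + 7^10 = 282458400.
N = 282458400/10 = 28245840.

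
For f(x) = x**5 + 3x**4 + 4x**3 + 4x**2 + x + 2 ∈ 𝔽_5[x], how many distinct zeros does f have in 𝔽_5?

2

Evaluate at each of the 5 elements of 𝔽_5:
f(0) = 2; f(1) = 0 → root; f(2) = 2; f(3) = 0 → root; f(4) = 3.
Roots: {1, 3}.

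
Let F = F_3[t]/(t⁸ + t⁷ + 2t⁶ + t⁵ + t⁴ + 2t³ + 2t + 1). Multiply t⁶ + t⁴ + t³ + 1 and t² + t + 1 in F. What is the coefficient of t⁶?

Multiply in F_3[t]: (t⁶ + t⁴ + t³ + 1)·(t² + t + 1) = t⁸ + t⁷ + 2t⁶ + 2t⁵ + 2t⁴ + t³ + t² + t + 1.
Reduce using t⁸ ≡ 2t⁷ + t⁶ + 2t⁵ + 2t⁴ + t³ + t + 2 (mod t⁸ + t⁷ + 2t⁶ + t⁵ + t⁴ + 2t³ + 2t + 1).
Reduced: t⁵ + t⁴ + 2t³ + t² + 2t.

0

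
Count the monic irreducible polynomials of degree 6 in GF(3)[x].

The number of monic irreducibles of degree 6 over GF(3) is (1/6)·Σ_{d∣6} μ(6/d) 3^d.
Divisors of 6: 1, 2, 3, 6; μ(6/d) for each: 1, -1, -1, 1.
Σ = 3^1 − 3^2 − 3^3 + 3^6 = 696.
N = 696/6 = 116.

116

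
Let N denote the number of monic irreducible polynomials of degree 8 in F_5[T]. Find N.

x^(5^8) − x is the product of all monic irreducibles of degree dividing 8; Möbius inversion gives N = (1/8) Σ μ(8/d)·5^d.
Divisors of 8: 1, 2, 4, 8; μ(8/d) for each: 0, 0, -1, 1.
Σ = − 5^4 + 5^8 = 390000.
N = 390000/8 = 48750.

48750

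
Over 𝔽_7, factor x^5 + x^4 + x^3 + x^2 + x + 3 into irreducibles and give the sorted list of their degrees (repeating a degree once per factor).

5

Write f(x) = x^5 + x^4 + x^3 + x^2 + x + 3.
Complete factorization: f(x) = (x^5 + x^4 + x^3 + x^2 + x + 3).
Factor degrees with multiplicity: 5 = 5.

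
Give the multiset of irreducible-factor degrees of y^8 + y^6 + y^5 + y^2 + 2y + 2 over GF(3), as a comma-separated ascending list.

8

Write g(y) = y^8 + y^6 + y^5 + y^2 + 2y + 2.
Roots in GF(3): g(0) = 2; g(1) = 2; g(2) = 2.
Complete factorization: g(y) = (y^8 + y^6 + y^5 + y^2 + 2y + 2).
Factor degrees with multiplicity: 8 = 8.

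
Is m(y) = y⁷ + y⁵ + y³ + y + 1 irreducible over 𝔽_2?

Check for roots in 𝔽_2: m(0) = 1; m(1) = 1.
No roots, so no linear factors.
Monic irreducibles of degree 2 over GF(2): y² + y + 1.
None of them divide m (all give nonzero remainder).
Monic irreducibles of degree 3 over GF(2): y³ + y + 1, y³ + y² + 1.
None of them divide m (all give nonzero remainder).
No irreducible factor of degree ≤ 3 exists, so m is irreducible over GF(2).

Yes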